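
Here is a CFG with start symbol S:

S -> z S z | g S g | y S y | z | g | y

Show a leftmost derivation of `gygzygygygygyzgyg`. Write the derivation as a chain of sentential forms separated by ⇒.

S⇒gSg⇒gySyg⇒gygSgyg⇒gygzSzgyg⇒gygzySyzgyg⇒gygzygSgyzgyg⇒gygzygySygyzgyg⇒gygzygygSgygyzgyg⇒gygzygygygygyzgyg

S ⇒ gSg   [S -> g S g]
gSg ⇒ gySyg   [S -> y S y]
gySyg ⇒ gygSgyg   [S -> g S g]
gygSgyg ⇒ gygzSzgyg   [S -> z S z]
gygzSzgyg ⇒ gygzySyzgyg   [S -> y S y]
gygzySyzgyg ⇒ gygzygSgyzgyg   [S -> g S g]
gygzygSgyzgyg ⇒ gygzygySygyzgyg   [S -> y S y]
gygzygySygyzgyg ⇒ gygzygygSgygyzgyg   [S -> g S g]
gygzygygSgygyzgyg ⇒ gygzygygygygyzgyg   [S -> y]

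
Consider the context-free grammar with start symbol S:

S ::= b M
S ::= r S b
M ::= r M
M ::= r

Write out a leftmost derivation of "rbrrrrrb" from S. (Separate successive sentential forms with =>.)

S => rSb => rbMb => rbrMb => rbrrMb => rbrrrMb => rbrrrrMb => rbrrrrrb

S => rSb   [S ::= r S b]
rSb => rbMb   [S ::= b M]
rbMb => rbrMb   [M ::= r M]
rbrMb => rbrrMb   [M ::= r M]
rbrrMb => rbrrrMb   [M ::= r M]
rbrrrMb => rbrrrrMb   [M ::= r M]
rbrrrrMb => rbrrrrrb   [M ::= r]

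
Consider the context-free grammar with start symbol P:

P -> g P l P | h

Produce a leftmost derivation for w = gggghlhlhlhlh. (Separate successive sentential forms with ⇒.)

P ⇒ gPlP   [P -> g P l P]
gPlP ⇒ ggPlPlP   [P -> g P l P]
ggPlPlP ⇒ gggPlPlPlP   [P -> g P l P]
gggPlPlPlP ⇒ ggggPlPlPlPlP   [P -> g P l P]
ggggPlPlPlPlP ⇒ gggghlPlPlPlP   [P -> h]
gggghlPlPlPlP ⇒ gggghlhlPlPlP   [P -> h]
gggghlhlPlPlP ⇒ gggghlhlhlPlP   [P -> h]
gggghlhlhlPlP ⇒ gggghlhlhlhlP   [P -> h]
gggghlhlhlhlP ⇒ gggghlhlhlhlh   [P -> h]

P ⇒ gPlP ⇒ ggPlPlP ⇒ gggPlPlPlP ⇒ ggggPlPlPlPlP ⇒ gggghlPlPlPlP ⇒ gggghlhlPlPlP ⇒ gggghlhlhlPlP ⇒ gggghlhlhlhlP ⇒ gggghlhlhlhlh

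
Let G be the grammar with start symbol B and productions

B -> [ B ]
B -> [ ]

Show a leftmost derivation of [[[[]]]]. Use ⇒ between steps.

B⇒[B]⇒[[B]]⇒[[[B]]]⇒[[[[]]]]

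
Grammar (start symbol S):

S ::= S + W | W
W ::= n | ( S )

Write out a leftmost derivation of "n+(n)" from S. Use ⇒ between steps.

S ⇒ S+W   [S ::= S + W]
S+W ⇒ W+W   [S ::= W]
W+W ⇒ n+W   [W ::= n]
n+W ⇒ n+(S)   [W ::= ( S )]
n+(S) ⇒ n+(W)   [S ::= W]
n+(W) ⇒ n+(n)   [W ::= n]

S ⇒ S+W ⇒ W+W ⇒ n+W ⇒ n+(S) ⇒ n+(W) ⇒ n+(n)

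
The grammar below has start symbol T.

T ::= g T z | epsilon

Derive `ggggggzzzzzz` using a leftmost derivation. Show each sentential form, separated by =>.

T => gTz   [T ::= g T z]
gTz => ggTzz   [T ::= g T z]
ggTzz => gggTzzz   [T ::= g T z]
gggTzzz => ggggTzzzz   [T ::= g T z]
ggggTzzzz => gggggTzzzzz   [T ::= g T z]
gggggTzzzzz => ggggggTzzzzzz   [T ::= g T z]
ggggggTzzzzzz => ggggggzzzzzz   [T ::= epsilon]

T=>gTz=>ggTzz=>gggTzzz=>ggggTzzzz=>gggggTzzzzz=>ggggggTzzzzzz=>ggggggzzzzzz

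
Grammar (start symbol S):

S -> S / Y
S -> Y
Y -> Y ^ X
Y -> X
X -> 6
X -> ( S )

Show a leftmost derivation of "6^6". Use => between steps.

S => Y => Y^X => X^X => 6^X => 6^6

S => Y   [S -> Y]
Y => Y^X   [Y -> Y ^ X]
Y^X => X^X   [Y -> X]
X^X => 6^X   [X -> 6]
6^X => 6^6   [X -> 6]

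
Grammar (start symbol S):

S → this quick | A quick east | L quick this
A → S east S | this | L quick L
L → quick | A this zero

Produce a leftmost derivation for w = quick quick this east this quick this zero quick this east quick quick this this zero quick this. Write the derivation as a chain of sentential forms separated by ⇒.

S ⇒ L quick this ⇒ A this zero quick this ⇒ S east S this zero quick this ⇒ L quick this east S this zero quick this ⇒ A this zero quick this east S this zero quick this ⇒ S east S this zero quick this east S this zero quick this ⇒ L quick this east S this zero quick this east S this zero quick this ⇒ quick quick this east S this zero quick this east S this zero quick this ⇒ quick quick this east this quick this zero quick this east S this zero quick this ⇒ quick quick this east this quick this zero quick this east L quick this this zero quick this ⇒ quick quick this east this quick this zero quick this east quick quick this this zero quick this

S ⇒ L quick this   [S → L quick this]
L quick this ⇒ A this zero quick this   [L → A this zero]
A this zero quick this ⇒ S east S this zero quick this   [A → S east S]
S east S this zero quick this ⇒ L quick this east S this zero quick this   [S → L quick this]
L quick this east S this zero quick this ⇒ A this zero quick this east S this zero quick this   [L → A this zero]
A this zero quick this east S this zero quick this ⇒ S east S this zero quick this east S this zero quick this   [A → S east S]
S east S this zero quick this east S this zero quick this ⇒ L quick this east S this zero quick this east S this zero quick this   [S → L quick this]
L quick this east S this zero quick this east S this zero quick this ⇒ quick quick this east S this zero quick this east S this zero quick this   [L → quick]
quick quick this east S this zero quick this east S this zero quick this ⇒ quick quick this east this quick this zero quick this east S this zero quick this   [S → this quick]
quick quick this east this quick this zero quick this east S this zero quick this ⇒ quick quick this east this quick this zero quick this east L quick this this zero quick this   [S → L quick this]
quick quick this east this quick this zero quick this east L quick this this zero quick this ⇒ quick quick this east this quick this zero quick this east quick quick this this zero quick this   [L → quick]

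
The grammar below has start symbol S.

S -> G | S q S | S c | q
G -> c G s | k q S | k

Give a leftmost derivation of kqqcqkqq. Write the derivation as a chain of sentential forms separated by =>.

S => SqS => SqSqS => ScqSqS => GcqSqS => kqScqSqS => kqqcqSqS => kqqcqGqS => kqqcqkqS => kqqcqkqq

S => SqS   [S -> S q S]
SqS => SqSqS   [S -> S q S]
SqSqS => ScqSqS   [S -> S c]
ScqSqS => GcqSqS   [S -> G]
GcqSqS => kqScqSqS   [G -> k q S]
kqScqSqS => kqqcqSqS   [S -> q]
kqqcqSqS => kqqcqGqS   [S -> G]
kqqcqGqS => kqqcqkqS   [G -> k]
kqqcqkqS => kqqcqkqq   [S -> q]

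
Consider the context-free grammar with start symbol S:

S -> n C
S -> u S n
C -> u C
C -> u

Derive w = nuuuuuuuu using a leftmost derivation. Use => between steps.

S=>nC=>nuC=>nuuC=>nuuuC=>nuuuuC=>nuuuuuC=>nuuuuuuC=>nuuuuuuuC=>nuuuuuuuu

S => nC   [S -> n C]
nC => nuC   [C -> u C]
nuC => nuuC   [C -> u C]
nuuC => nuuuC   [C -> u C]
nuuuC => nuuuuC   [C -> u C]
nuuuuC => nuuuuuC   [C -> u C]
nuuuuuC => nuuuuuuC   [C -> u C]
nuuuuuuC => nuuuuuuuC   [C -> u C]
nuuuuuuuC => nuuuuuuuu   [C -> u]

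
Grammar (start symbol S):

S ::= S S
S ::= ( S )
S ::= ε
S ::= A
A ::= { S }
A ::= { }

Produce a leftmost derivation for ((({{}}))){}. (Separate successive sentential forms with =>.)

S => SS => (S)S => ((S))S => (((S)))S => (((SS)))S => (((AS)))S => ((({S}S)))S => ((({A}S)))S => ((({{}}S)))S => ((({{}})))S => ((({{}})))A => ((({{}}))){}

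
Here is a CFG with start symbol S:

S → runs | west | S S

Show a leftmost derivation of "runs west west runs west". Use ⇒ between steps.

S ⇒ S S ⇒ S S S ⇒ S S S S ⇒ S S S S S ⇒ runs S S S S ⇒ runs west S S S ⇒ runs west west S S ⇒ runs west west runs S ⇒ runs west west runs west

S ⇒ S S   [S → S S]
S S ⇒ S S S   [S → S S]
S S S ⇒ S S S S   [S → S S]
S S S S ⇒ S S S S S   [S → S S]
S S S S S ⇒ runs S S S S   [S → runs]
runs S S S S ⇒ runs west S S S   [S → west]
runs west S S S ⇒ runs west west S S   [S → west]
runs west west S S ⇒ runs west west runs S   [S → runs]
runs west west runs S ⇒ runs west west runs west   [S → west]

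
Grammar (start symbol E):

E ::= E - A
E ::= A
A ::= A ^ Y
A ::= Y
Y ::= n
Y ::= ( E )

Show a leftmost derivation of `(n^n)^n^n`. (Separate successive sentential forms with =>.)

E => A => A^Y => A^Y^Y => Y^Y^Y => (E)^Y^Y => (A)^Y^Y => (A^Y)^Y^Y => (Y^Y)^Y^Y => (n^Y)^Y^Y => (n^n)^Y^Y => (n^n)^n^Y => (n^n)^n^n

E => A   [E ::= A]
A => A^Y   [A ::= A ^ Y]
A^Y => A^Y^Y   [A ::= A ^ Y]
A^Y^Y => Y^Y^Y   [A ::= Y]
Y^Y^Y => (E)^Y^Y   [Y ::= ( E )]
(E)^Y^Y => (A)^Y^Y   [E ::= A]
(A)^Y^Y => (A^Y)^Y^Y   [A ::= A ^ Y]
(A^Y)^Y^Y => (Y^Y)^Y^Y   [A ::= Y]
(Y^Y)^Y^Y => (n^Y)^Y^Y   [Y ::= n]
(n^Y)^Y^Y => (n^n)^Y^Y   [Y ::= n]
(n^n)^Y^Y => (n^n)^n^Y   [Y ::= n]
(n^n)^n^Y => (n^n)^n^n   [Y ::= n]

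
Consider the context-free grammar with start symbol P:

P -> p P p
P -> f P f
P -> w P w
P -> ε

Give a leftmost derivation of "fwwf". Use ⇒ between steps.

P ⇒ fPf ⇒ fwPwf ⇒ fwwf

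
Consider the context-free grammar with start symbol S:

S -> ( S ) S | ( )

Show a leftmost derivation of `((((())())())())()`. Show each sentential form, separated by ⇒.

S ⇒ (S)S ⇒ ((S)S)S ⇒ (((S)S)S)S ⇒ ((((S)S)S)S)S ⇒ ((((())S)S)S)S ⇒ ((((())())S)S)S ⇒ ((((())())())S)S ⇒ ((((())())())())S ⇒ ((((())())())())()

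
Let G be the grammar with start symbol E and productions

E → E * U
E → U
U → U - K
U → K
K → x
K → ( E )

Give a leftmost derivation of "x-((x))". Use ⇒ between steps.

E ⇒ U   [E → U]
U ⇒ U-K   [U → U - K]
U-K ⇒ K-K   [U → K]
K-K ⇒ x-K   [K → x]
x-K ⇒ x-(E)   [K → ( E )]
x-(E) ⇒ x-(U)   [E → U]
x-(U) ⇒ x-(K)   [U → K]
x-(K) ⇒ x-((E))   [K → ( E )]
x-((E)) ⇒ x-((U))   [E → U]
x-((U)) ⇒ x-((K))   [U → K]
x-((K)) ⇒ x-((x))   [K → x]

E ⇒ U ⇒ U-K ⇒ K-K ⇒ x-K ⇒ x-(E) ⇒ x-(U) ⇒ x-(K) ⇒ x-((E)) ⇒ x-((U)) ⇒ x-((K)) ⇒ x-((x))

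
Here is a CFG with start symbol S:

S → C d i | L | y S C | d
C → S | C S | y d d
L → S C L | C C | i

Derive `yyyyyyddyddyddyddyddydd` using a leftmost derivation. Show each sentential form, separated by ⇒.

S⇒ySC⇒yySCC⇒yyySCCC⇒yyyySCCCC⇒yyyyySCCCCC⇒yyyyyySCCCCCC⇒yyyyyydCCCCCC⇒yyyyyydSCCCCC⇒yyyyyyddCCCCC⇒yyyyyyddyddCCCC⇒yyyyyyddyddyddCCC⇒yyyyyyddyddyddyddCC⇒yyyyyyddyddyddyddyddC⇒yyyyyyddyddyddyddyddydd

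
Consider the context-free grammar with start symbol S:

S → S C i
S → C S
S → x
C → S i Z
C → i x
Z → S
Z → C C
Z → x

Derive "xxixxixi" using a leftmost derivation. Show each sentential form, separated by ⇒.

S ⇒ SCi   [S → S C i]
SCi ⇒ xCi   [S → x]
xCi ⇒ xSiZi   [C → S i Z]
xSiZi ⇒ xCSiZi   [S → C S]
xCSiZi ⇒ xSiZSiZi   [C → S i Z]
xSiZSiZi ⇒ xxiZSiZi   [S → x]
xxiZSiZi ⇒ xxixSiZi   [Z → x]
xxixSiZi ⇒ xxixxiZi   [S → x]
xxixxiZi ⇒ xxixxixi   [Z → x]

S ⇒ SCi ⇒ xCi ⇒ xSiZi ⇒ xCSiZi ⇒ xSiZSiZi ⇒ xxiZSiZi ⇒ xxixSiZi ⇒ xxixxiZi ⇒ xxixxixi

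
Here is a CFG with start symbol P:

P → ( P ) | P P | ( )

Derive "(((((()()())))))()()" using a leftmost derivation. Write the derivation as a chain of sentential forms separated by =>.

P=>PP=>PPP=>(P)PP=>((P))PP=>(((P)))PP=>((((P))))PP=>(((((P)))))PP=>(((((PP)))))PP=>(((((PPP)))))PP=>(((((()PP)))))PP=>(((((()()P)))))PP=>(((((()()())))))PP=>(((((()()())))))()P=>(((((()()())))))()()

P => PP   [P → P P]
PP => PPP   [P → P P]
PPP => (P)PP   [P → ( P )]
(P)PP => ((P))PP   [P → ( P )]
((P))PP => (((P)))PP   [P → ( P )]
(((P)))PP => ((((P))))PP   [P → ( P )]
((((P))))PP => (((((P)))))PP   [P → ( P )]
(((((P)))))PP => (((((PP)))))PP   [P → P P]
(((((PP)))))PP => (((((PPP)))))PP   [P → P P]
(((((PPP)))))PP => (((((()PP)))))PP   [P → ( )]
(((((()PP)))))PP => (((((()()P)))))PP   [P → ( )]
(((((()()P)))))PP => (((((()()())))))PP   [P → ( )]
(((((()()())))))PP => (((((()()())))))()P   [P → ( )]
(((((()()())))))()P => (((((()()())))))()()   [P → ( )]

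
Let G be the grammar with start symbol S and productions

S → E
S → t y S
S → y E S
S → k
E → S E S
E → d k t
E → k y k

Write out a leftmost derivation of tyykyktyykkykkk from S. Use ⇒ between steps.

S ⇒ tyS ⇒ tyyES ⇒ tyykykS ⇒ tyykyktyS ⇒ tyykyktyyES ⇒ tyykyktyySESS ⇒ tyykyktyykESS ⇒ tyykyktyykkykSS ⇒ tyykyktyykkykkS ⇒ tyykyktyykkykkk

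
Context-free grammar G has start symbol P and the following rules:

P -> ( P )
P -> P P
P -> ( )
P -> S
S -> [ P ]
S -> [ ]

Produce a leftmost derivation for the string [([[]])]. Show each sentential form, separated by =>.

P => S   [P -> S]
S => [P]   [S -> [ P ]]
[P] => [(P)]   [P -> ( P )]
[(P)] => [(S)]   [P -> S]
[(S)] => [([P])]   [S -> [ P ]]
[([P])] => [([S])]   [P -> S]
[([S])] => [([[]])]   [S -> [ ]]

P => S => [P] => [(P)] => [(S)] => [([P])] => [([S])] => [([[]])]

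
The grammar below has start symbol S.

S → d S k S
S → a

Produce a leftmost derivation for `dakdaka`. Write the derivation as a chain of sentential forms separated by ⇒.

S⇒dSkS⇒dakS⇒dakdSkS⇒dakdakS⇒dakdaka

S ⇒ dSkS   [S → d S k S]
dSkS ⇒ dakS   [S → a]
dakS ⇒ dakdSkS   [S → d S k S]
dakdSkS ⇒ dakdakS   [S → a]
dakdakS ⇒ dakdaka   [S → a]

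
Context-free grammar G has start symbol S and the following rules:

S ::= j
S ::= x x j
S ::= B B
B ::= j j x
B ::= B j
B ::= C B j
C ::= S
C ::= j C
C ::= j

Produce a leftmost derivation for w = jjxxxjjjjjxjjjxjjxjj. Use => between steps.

S => BB   [S ::= B B]
BB => jjxB   [B ::= j j x]
jjxB => jjxCBj   [B ::= C B j]
jjxCBj => jjxSBj   [C ::= S]
jjxSBj => jjxxxjBj   [S ::= x x j]
jjxxxjBj => jjxxxjCBjj   [B ::= C B j]
jjxxxjCBjj => jjxxxjSBjj   [C ::= S]
jjxxxjSBjj => jjxxxjBBBjj   [S ::= B B]
jjxxxjBBBjj => jjxxxjCBjBBjj   [B ::= C B j]
jjxxxjCBjBBjj => jjxxxjjCBjBBjj   [C ::= j C]
jjxxxjjCBjBBjj => jjxxxjjjBjBBjj   [C ::= j]
jjxxxjjjBjBBjj => jjxxxjjjjjxjBBjj   [B ::= j j x]
jjxxxjjjjjxjBBjj => jjxxxjjjjjxjjjxBjj   [B ::= j j x]
jjxxxjjjjjxjjjxBjj => jjxxxjjjjjxjjjxjjxjj   [B ::= j j x]

S=>BB=>jjxB=>jjxCBj=>jjxSBj=>jjxxxjBj=>jjxxxjCBjj=>jjxxxjSBjj=>jjxxxjBBBjj=>jjxxxjCBjBBjj=>jjxxxjjCBjBBjj=>jjxxxjjjBjBBjj=>jjxxxjjjjjxjBBjj=>jjxxxjjjjjxjjjxBjj=>jjxxxjjjjjxjjjxjjxjj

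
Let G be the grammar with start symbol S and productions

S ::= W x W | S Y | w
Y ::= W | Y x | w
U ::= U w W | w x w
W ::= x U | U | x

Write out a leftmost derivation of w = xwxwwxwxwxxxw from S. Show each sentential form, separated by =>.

S => SY   [S ::= S Y]
SY => WxWY   [S ::= W x W]
WxWY => xUxWY   [W ::= x U]
xUxWY => xUwWxWY   [U ::= U w W]
xUwWxWY => xUwWwWxWY   [U ::= U w W]
xUwWwWxWY => xUwWwWwWxWY   [U ::= U w W]
xUwWwWwWxWY => xwxwwWwWwWxWY   [U ::= w x w]
xwxwwWwWwWxWY => xwxwwxwWwWxWY   [W ::= x]
xwxwwxwWwWxWY => xwxwwxwxwWxWY   [W ::= x]
xwxwwxwxwWxWY => xwxwwxwxwxxWY   [W ::= x]
xwxwwxwxwxxWY => xwxwwxwxwxxxY   [W ::= x]
xwxwwxwxwxxxY => xwxwwxwxwxxxw   [Y ::= w]

S => SY => WxWY => xUxWY => xUwWxWY => xUwWwWxWY => xUwWwWwWxWY => xwxwwWwWwWxWY => xwxwwxwWwWxWY => xwxwwxwxwWxWY => xwxwwxwxwxxWY => xwxwwxwxwxxxY => xwxwwxwxwxxxw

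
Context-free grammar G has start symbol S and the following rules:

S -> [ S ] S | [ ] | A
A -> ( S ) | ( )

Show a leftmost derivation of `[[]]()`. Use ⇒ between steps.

S ⇒ [S]S ⇒ [[]]S ⇒ [[]]A ⇒ [[]]()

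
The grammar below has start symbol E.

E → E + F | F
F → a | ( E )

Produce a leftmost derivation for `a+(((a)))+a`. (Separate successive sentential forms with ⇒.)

E⇒E+F⇒E+F+F⇒F+F+F⇒a+F+F⇒a+(E)+F⇒a+(F)+F⇒a+((E))+F⇒a+((F))+F⇒a+(((E)))+F⇒a+(((F)))+F⇒a+(((a)))+F⇒a+(((a)))+a

E ⇒ E+F   [E → E + F]
E+F ⇒ E+F+F   [E → E + F]
E+F+F ⇒ F+F+F   [E → F]
F+F+F ⇒ a+F+F   [F → a]
a+F+F ⇒ a+(E)+F   [F → ( E )]
a+(E)+F ⇒ a+(F)+F   [E → F]
a+(F)+F ⇒ a+((E))+F   [F → ( E )]
a+((E))+F ⇒ a+((F))+F   [E → F]
a+((F))+F ⇒ a+(((E)))+F   [F → ( E )]
a+(((E)))+F ⇒ a+(((F)))+F   [E → F]
a+(((F)))+F ⇒ a+(((a)))+F   [F → a]
a+(((a)))+F ⇒ a+(((a)))+a   [F → a]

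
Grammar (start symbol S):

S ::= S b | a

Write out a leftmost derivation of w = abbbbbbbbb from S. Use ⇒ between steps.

S⇒Sb⇒Sbb⇒Sbbb⇒Sbbbb⇒Sbbbbb⇒Sbbbbbb⇒Sbbbbbbb⇒Sbbbbbbbb⇒Sbbbbbbbbb⇒abbbbbbbbb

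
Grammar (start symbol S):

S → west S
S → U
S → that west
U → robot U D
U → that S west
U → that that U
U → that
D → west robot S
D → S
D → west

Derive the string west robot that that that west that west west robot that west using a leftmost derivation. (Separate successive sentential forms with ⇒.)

S ⇒ west S ⇒ west U ⇒ west robot U D ⇒ west robot that that U D ⇒ west robot that that that S west D ⇒ west robot that that that west S west D ⇒ west robot that that that west U west D ⇒ west robot that that that west that west D ⇒ west robot that that that west that west west robot S ⇒ west robot that that that west that west west robot that west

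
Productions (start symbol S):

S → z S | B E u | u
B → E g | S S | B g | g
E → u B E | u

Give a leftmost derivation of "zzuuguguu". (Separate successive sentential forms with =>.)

S=>zS=>zzS=>zzBEu=>zzEgEu=>zzuBEgEu=>zzuEgEgEu=>zzuugEgEu=>zzuugugEu=>zzuuguguu

S => zS   [S → z S]
zS => zzS   [S → z S]
zzS => zzBEu   [S → B E u]
zzBEu => zzEgEu   [B → E g]
zzEgEu => zzuBEgEu   [E → u B E]
zzuBEgEu => zzuEgEgEu   [B → E g]
zzuEgEgEu => zzuugEgEu   [E → u]
zzuugEgEu => zzuugugEu   [E → u]
zzuugugEu => zzuuguguu   [E → u]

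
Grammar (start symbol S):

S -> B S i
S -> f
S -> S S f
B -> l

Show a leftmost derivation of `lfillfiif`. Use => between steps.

S => SSf => BSiSf => lSiSf => lfiSf => lfiBSif => lfilSif => lfilBSiif => lfillSiif => lfillfiif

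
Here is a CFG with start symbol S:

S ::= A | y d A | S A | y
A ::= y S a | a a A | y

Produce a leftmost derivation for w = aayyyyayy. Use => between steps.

S => SA   [S ::= S A]
SA => SAA   [S ::= S A]
SAA => AAA   [S ::= A]
AAA => aaAAA   [A ::= a a A]
aaAAA => aaySaAA   [A ::= y S a]
aaySaAA => aaySAaAA   [S ::= S A]
aaySAaAA => aaySAAaAA   [S ::= S A]
aaySAAaAA => aayyAAaAA   [S ::= y]
aayyAAaAA => aayyyAaAA   [A ::= y]
aayyyAaAA => aayyyyaAA   [A ::= y]
aayyyyaAA => aayyyyayA   [A ::= y]
aayyyyayA => aayyyyayy   [A ::= y]

S => SA => SAA => AAA => aaAAA => aaySaAA => aaySAaAA => aaySAAaAA => aayyAAaAA => aayyyAaAA => aayyyyaAA => aayyyyayA => aayyyyayy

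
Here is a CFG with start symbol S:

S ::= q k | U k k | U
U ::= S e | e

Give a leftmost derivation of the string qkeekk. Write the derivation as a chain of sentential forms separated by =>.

S => Ukk => Sekk => Uekk => Seekk => qkeekk

S => Ukk   [S ::= U k k]
Ukk => Sekk   [U ::= S e]
Sekk => Uekk   [S ::= U]
Uekk => Seekk   [U ::= S e]
Seekk => qkeekk   [S ::= q k]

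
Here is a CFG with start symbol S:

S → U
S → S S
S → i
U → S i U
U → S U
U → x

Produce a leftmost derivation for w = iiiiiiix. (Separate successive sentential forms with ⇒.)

S ⇒ U   [S → U]
U ⇒ SiU   [U → S i U]
SiU ⇒ iiU   [S → i]
iiU ⇒ iiSiU   [U → S i U]
iiSiU ⇒ iiSSiU   [S → S S]
iiSSiU ⇒ iiiSiU   [S → i]
iiiSiU ⇒ iiiiiU   [S → i]
iiiiiU ⇒ iiiiiSiU   [U → S i U]
iiiiiSiU ⇒ iiiiiiiU   [S → i]
iiiiiiiU ⇒ iiiiiiix   [U → x]

S⇒U⇒SiU⇒iiU⇒iiSiU⇒iiSSiU⇒iiiSiU⇒iiiiiU⇒iiiiiSiU⇒iiiiiiiU⇒iiiiiiix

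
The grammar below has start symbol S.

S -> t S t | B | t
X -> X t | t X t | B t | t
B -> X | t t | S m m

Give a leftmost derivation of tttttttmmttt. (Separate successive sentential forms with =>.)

S => tSt => ttStt => tttSttt => tttBttt => tttSmmttt => tttBmmttt => tttXmmttt => ttttXtmmttt => ttttXttmmttt => tttttttmmttt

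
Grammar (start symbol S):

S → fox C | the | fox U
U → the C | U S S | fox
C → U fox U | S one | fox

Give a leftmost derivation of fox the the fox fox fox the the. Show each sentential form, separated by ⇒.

S ⇒ fox U ⇒ fox the C ⇒ fox the U fox U ⇒ fox the the C fox U ⇒ fox the the fox fox U ⇒ fox the the fox fox U S S ⇒ fox the the fox fox fox S S ⇒ fox the the fox fox fox the S ⇒ fox the the fox fox fox the the

S ⇒ fox U   [S → fox U]
fox U ⇒ fox the C   [U → the C]
fox the C ⇒ fox the U fox U   [C → U fox U]
fox the U fox U ⇒ fox the the C fox U   [U → the C]
fox the the C fox U ⇒ fox the the fox fox U   [C → fox]
fox the the fox fox U ⇒ fox the the fox fox U S S   [U → U S S]
fox the the fox fox U S S ⇒ fox the the fox fox fox S S   [U → fox]
fox the the fox fox fox S S ⇒ fox the the fox fox fox the S   [S → the]
fox the the fox fox fox the S ⇒ fox the the fox fox fox the the   [S → the]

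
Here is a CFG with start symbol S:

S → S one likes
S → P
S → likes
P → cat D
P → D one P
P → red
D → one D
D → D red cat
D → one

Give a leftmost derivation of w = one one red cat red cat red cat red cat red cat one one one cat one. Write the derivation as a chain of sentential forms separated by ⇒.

S ⇒ P ⇒ D one P ⇒ D red cat one P ⇒ D red cat red cat one P ⇒ D red cat red cat red cat one P ⇒ one D red cat red cat red cat one P ⇒ one D red cat red cat red cat red cat one P ⇒ one D red cat red cat red cat red cat red cat one P ⇒ one one red cat red cat red cat red cat red cat one P ⇒ one one red cat red cat red cat red cat red cat one D one P ⇒ one one red cat red cat red cat red cat red cat one one one P ⇒ one one red cat red cat red cat red cat red cat one one one cat D ⇒ one one red cat red cat red cat red cat red cat one one one cat one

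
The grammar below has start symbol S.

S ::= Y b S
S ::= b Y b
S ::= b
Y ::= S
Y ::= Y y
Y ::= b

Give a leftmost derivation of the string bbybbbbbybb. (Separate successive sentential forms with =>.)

S => bYb => bSb => bYbSb => bYybSb => bbybSb => bbybbYbb => bbybbYybb => bbybbSybb => bbybbbYbybb => bbybbbbbybb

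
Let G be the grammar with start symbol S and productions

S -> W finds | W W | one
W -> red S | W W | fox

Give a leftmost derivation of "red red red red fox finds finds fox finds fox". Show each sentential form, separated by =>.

S => W W => red S W => red W finds W => red red S finds W => red red W W finds W => red red red S W finds W => red red red W finds W finds W => red red red red S finds W finds W => red red red red W finds finds W finds W => red red red red fox finds finds W finds W => red red red red fox finds finds fox finds W => red red red red fox finds finds fox finds fox

S => W W   [S -> W W]
W W => red S W   [W -> red S]
red S W => red W finds W   [S -> W finds]
red W finds W => red red S finds W   [W -> red S]
red red S finds W => red red W W finds W   [S -> W W]
red red W W finds W => red red red S W finds W   [W -> red S]
red red red S W finds W => red red red W finds W finds W   [S -> W finds]
red red red W finds W finds W => red red red red S finds W finds W   [W -> red S]
red red red red S finds W finds W => red red red red W finds finds W finds W   [S -> W finds]
red red red red W finds finds W finds W => red red red red fox finds finds W finds W   [W -> fox]
red red red red fox finds finds W finds W => red red red red fox finds finds fox finds W   [W -> fox]
red red red red fox finds finds fox finds W => red red red red fox finds finds fox finds fox   [W -> fox]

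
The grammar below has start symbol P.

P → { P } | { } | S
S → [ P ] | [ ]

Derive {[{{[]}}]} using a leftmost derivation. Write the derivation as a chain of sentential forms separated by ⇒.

P ⇒ {P}   [P → { P }]
{P} ⇒ {S}   [P → S]
{S} ⇒ {[P]}   [S → [ P ]]
{[P]} ⇒ {[{P}]}   [P → { P }]
{[{P}]} ⇒ {[{{P}}]}   [P → { P }]
{[{{P}}]} ⇒ {[{{S}}]}   [P → S]
{[{{S}}]} ⇒ {[{{[]}}]}   [S → [ ]]

P ⇒ {P} ⇒ {S} ⇒ {[P]} ⇒ {[{P}]} ⇒ {[{{P}}]} ⇒ {[{{S}}]} ⇒ {[{{[]}}]}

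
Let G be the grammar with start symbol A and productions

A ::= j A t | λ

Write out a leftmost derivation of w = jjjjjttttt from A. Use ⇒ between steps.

A ⇒ jAt ⇒ jjAtt ⇒ jjjAttt ⇒ jjjjAtttt ⇒ jjjjjAttttt ⇒ jjjjjttttt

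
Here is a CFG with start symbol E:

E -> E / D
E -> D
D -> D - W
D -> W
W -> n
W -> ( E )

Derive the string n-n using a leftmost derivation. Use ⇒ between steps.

E ⇒ D ⇒ D-W ⇒ W-W ⇒ n-W ⇒ n-n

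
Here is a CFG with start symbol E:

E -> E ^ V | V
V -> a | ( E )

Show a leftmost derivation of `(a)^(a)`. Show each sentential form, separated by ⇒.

E ⇒ E^V ⇒ V^V ⇒ (E)^V ⇒ (V)^V ⇒ (a)^V ⇒ (a)^(E) ⇒ (a)^(V) ⇒ (a)^(a)

E ⇒ E^V   [E -> E ^ V]
E^V ⇒ V^V   [E -> V]
V^V ⇒ (E)^V   [V -> ( E )]
(E)^V ⇒ (V)^V   [E -> V]
(V)^V ⇒ (a)^V   [V -> a]
(a)^V ⇒ (a)^(E)   [V -> ( E )]
(a)^(E) ⇒ (a)^(V)   [E -> V]
(a)^(V) ⇒ (a)^(a)   [V -> a]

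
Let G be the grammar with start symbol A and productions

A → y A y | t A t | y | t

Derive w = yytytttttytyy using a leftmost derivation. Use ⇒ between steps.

A ⇒ yAy ⇒ yyAyy ⇒ yytAtyy ⇒ yytyAytyy ⇒ yytytAtytyy ⇒ yytyttAttytyy ⇒ yytytttttytyy

A ⇒ yAy   [A → y A y]
yAy ⇒ yyAyy   [A → y A y]
yyAyy ⇒ yytAtyy   [A → t A t]
yytAtyy ⇒ yytyAytyy   [A → y A y]
yytyAytyy ⇒ yytytAtytyy   [A → t A t]
yytytAtytyy ⇒ yytyttAttytyy   [A → t A t]
yytyttAttytyy ⇒ yytytttttytyy   [A → t]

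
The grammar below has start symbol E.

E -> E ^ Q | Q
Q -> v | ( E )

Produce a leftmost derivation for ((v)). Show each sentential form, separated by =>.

E => Q   [E -> Q]
Q => (E)   [Q -> ( E )]
(E) => (Q)   [E -> Q]
(Q) => ((E))   [Q -> ( E )]
((E)) => ((Q))   [E -> Q]
((Q)) => ((v))   [Q -> v]

E=>Q=>(E)=>(Q)=>((E))=>((Q))=>((v))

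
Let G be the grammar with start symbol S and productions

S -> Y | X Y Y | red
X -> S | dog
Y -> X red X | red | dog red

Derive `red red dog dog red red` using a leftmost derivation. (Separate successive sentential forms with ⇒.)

S ⇒ X Y Y ⇒ S Y Y ⇒ Y Y Y ⇒ X red X Y Y ⇒ S red X Y Y ⇒ red red X Y Y ⇒ red red dog Y Y ⇒ red red dog dog red Y ⇒ red red dog dog red red

S ⇒ X Y Y   [S -> X Y Y]
X Y Y ⇒ S Y Y   [X -> S]
S Y Y ⇒ Y Y Y   [S -> Y]
Y Y Y ⇒ X red X Y Y   [Y -> X red X]
X red X Y Y ⇒ S red X Y Y   [X -> S]
S red X Y Y ⇒ red red X Y Y   [S -> red]
red red X Y Y ⇒ red red dog Y Y   [X -> dog]
red red dog Y Y ⇒ red red dog dog red Y   [Y -> dog red]
red red dog dog red Y ⇒ red red dog dog red red   [Y -> red]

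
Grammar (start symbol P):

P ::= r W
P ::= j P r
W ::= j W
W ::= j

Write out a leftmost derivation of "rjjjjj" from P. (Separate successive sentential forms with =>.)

P => rW => rjW => rjjW => rjjjW => rjjjjW => rjjjjj

P => rW   [P ::= r W]
rW => rjW   [W ::= j W]
rjW => rjjW   [W ::= j W]
rjjW => rjjjW   [W ::= j W]
rjjjW => rjjjjW   [W ::= j W]
rjjjjW => rjjjjj   [W ::= j]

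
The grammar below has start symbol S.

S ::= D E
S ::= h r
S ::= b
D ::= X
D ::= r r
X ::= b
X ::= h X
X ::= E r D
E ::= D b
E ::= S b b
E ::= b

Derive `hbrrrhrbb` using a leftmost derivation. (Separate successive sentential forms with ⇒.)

S⇒DE⇒XE⇒hXE⇒hErDE⇒hbrDE⇒hbrrrE⇒hbrrrSbb⇒hbrrrhrbb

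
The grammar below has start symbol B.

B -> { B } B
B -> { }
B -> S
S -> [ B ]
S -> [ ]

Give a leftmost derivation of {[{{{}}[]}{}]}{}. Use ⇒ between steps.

B ⇒ {B}B ⇒ {S}B ⇒ {[B]}B ⇒ {[{B}B]}B ⇒ {[{{B}B}B]}B ⇒ {[{{{}}B}B]}B ⇒ {[{{{}}S}B]}B ⇒ {[{{{}}[]}B]}B ⇒ {[{{{}}[]}{}]}B ⇒ {[{{{}}[]}{}]}{}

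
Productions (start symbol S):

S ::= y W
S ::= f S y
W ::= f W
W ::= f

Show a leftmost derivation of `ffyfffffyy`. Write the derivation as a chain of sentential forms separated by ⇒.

S⇒fSy⇒ffSyy⇒ffyWyy⇒ffyfWyy⇒ffyffWyy⇒ffyfffWyy⇒ffyffffWyy⇒ffyfffffyy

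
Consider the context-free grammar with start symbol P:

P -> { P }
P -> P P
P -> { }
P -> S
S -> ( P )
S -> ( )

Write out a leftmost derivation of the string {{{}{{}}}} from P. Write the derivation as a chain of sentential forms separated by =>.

P => {P} => {{P}} => {{PP}} => {{{}P}} => {{{}{P}}} => {{{}{{}}}}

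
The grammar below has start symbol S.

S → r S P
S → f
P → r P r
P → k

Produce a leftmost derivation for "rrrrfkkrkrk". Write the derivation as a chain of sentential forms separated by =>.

S => rSP => rrSPP => rrrSPPP => rrrrSPPPP => rrrrfPPPP => rrrrfkPPP => rrrrfkkPP => rrrrfkkrPrP => rrrrfkkrkrP => rrrrfkkrkrk

S => rSP   [S → r S P]
rSP => rrSPP   [S → r S P]
rrSPP => rrrSPPP   [S → r S P]
rrrSPPP => rrrrSPPPP   [S → r S P]
rrrrSPPPP => rrrrfPPPP   [S → f]
rrrrfPPPP => rrrrfkPPP   [P → k]
rrrrfkPPP => rrrrfkkPP   [P → k]
rrrrfkkPP => rrrrfkkrPrP   [P → r P r]
rrrrfkkrPrP => rrrrfkkrkrP   [P → k]
rrrrfkkrkrP => rrrrfkkrkrk   [P → k]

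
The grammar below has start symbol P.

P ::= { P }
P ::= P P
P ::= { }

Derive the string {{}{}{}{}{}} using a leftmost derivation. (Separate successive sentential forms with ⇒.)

P ⇒ {P} ⇒ {PP} ⇒ {PPP} ⇒ {{}PP} ⇒ {{}PPP} ⇒ {{}PPPP} ⇒ {{}{}PPP} ⇒ {{}{}{}PP} ⇒ {{}{}{}{}P} ⇒ {{}{}{}{}{}}

P ⇒ {P}   [P ::= { P }]
{P} ⇒ {PP}   [P ::= P P]
{PP} ⇒ {PPP}   [P ::= P P]
{PPP} ⇒ {{}PP}   [P ::= { }]
{{}PP} ⇒ {{}PPP}   [P ::= P P]
{{}PPP} ⇒ {{}PPPP}   [P ::= P P]
{{}PPPP} ⇒ {{}{}PPP}   [P ::= { }]
{{}{}PPP} ⇒ {{}{}{}PP}   [P ::= { }]
{{}{}{}PP} ⇒ {{}{}{}{}P}   [P ::= { }]
{{}{}{}{}P} ⇒ {{}{}{}{}{}}   [P ::= { }]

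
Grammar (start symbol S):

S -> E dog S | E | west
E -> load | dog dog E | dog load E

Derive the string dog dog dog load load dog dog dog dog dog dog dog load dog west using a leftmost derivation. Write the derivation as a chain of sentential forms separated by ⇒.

S ⇒ E dog S   [S -> E dog S]
E dog S ⇒ dog dog E dog S   [E -> dog dog E]
dog dog E dog S ⇒ dog dog dog load E dog S   [E -> dog load E]
dog dog dog load E dog S ⇒ dog dog dog load load dog S   [E -> load]
dog dog dog load load dog S ⇒ dog dog dog load load dog E dog S   [S -> E dog S]
dog dog dog load load dog E dog S ⇒ dog dog dog load load dog dog dog E dog S   [E -> dog dog E]
dog dog dog load load dog dog dog E dog S ⇒ dog dog dog load load dog dog dog dog dog E dog S   [E -> dog dog E]
dog dog dog load load dog dog dog dog dog E dog S ⇒ dog dog dog load load dog dog dog dog dog dog dog E dog S   [E -> dog dog E]
dog dog dog load load dog dog dog dog dog dog dog E dog S ⇒ dog dog dog load load dog dog dog dog dog dog dog load dog S   [E -> load]
dog dog dog load load dog dog dog dog dog dog dog load dog S ⇒ dog dog dog load load dog dog dog dog dog dog dog load dog west   [S -> west]

S ⇒ E dog S ⇒ dog dog E dog S ⇒ dog dog dog load E dog S ⇒ dog dog dog load load dog S ⇒ dog dog dog load load dog E dog S ⇒ dog dog dog load load dog dog dog E dog S ⇒ dog dog dog load load dog dog dog dog dog E dog S ⇒ dog dog dog load load dog dog dog dog dog dog dog E dog S ⇒ dog dog dog load load dog dog dog dog dog dog dog load dog S ⇒ dog dog dog load load dog dog dog dog dog dog dog load dog west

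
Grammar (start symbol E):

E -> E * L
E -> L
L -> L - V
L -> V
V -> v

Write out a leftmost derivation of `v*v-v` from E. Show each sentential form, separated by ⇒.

E ⇒ E*L ⇒ L*L ⇒ V*L ⇒ v*L ⇒ v*L-V ⇒ v*V-V ⇒ v*v-V ⇒ v*v-v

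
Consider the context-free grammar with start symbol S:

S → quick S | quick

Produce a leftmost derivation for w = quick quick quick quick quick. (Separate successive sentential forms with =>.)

S => quick S   [S → quick S]
quick S => quick quick S   [S → quick S]
quick quick S => quick quick quick S   [S → quick S]
quick quick quick S => quick quick quick quick S   [S → quick S]
quick quick quick quick S => quick quick quick quick quick   [S → quick]

S => quick S => quick quick S => quick quick quick S => quick quick quick quick S => quick quick quick quick quick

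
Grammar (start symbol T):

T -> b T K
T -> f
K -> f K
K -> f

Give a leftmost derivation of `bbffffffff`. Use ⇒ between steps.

T⇒bTK⇒bbTKK⇒bbfKK⇒bbffKK⇒bbfffKK⇒bbffffKK⇒bbfffffKK⇒bbffffffK⇒bbfffffffK⇒bbffffffff

T ⇒ bTK   [T -> b T K]
bTK ⇒ bbTKK   [T -> b T K]
bbTKK ⇒ bbfKK   [T -> f]
bbfKK ⇒ bbffKK   [K -> f K]
bbffKK ⇒ bbfffKK   [K -> f K]
bbfffKK ⇒ bbffffKK   [K -> f K]
bbffffKK ⇒ bbfffffKK   [K -> f K]
bbfffffKK ⇒ bbffffffK   [K -> f]
bbffffffK ⇒ bbfffffffK   [K -> f K]
bbfffffffK ⇒ bbffffffff   [K -> f]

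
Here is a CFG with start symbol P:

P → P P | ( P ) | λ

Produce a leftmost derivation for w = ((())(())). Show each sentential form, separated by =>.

P => (P) => (PP) => ((P)P) => (((P))P) => ((())P) => ((())(P)) => ((())((P))) => ((())(()))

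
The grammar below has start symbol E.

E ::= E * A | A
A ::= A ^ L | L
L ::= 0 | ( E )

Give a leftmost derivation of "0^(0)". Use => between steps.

E=>A=>A^L=>L^L=>0^L=>0^(E)=>0^(A)=>0^(L)=>0^(0)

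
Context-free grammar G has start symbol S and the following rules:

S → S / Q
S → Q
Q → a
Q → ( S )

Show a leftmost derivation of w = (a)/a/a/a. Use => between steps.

S => S/Q => S/Q/Q => S/Q/Q/Q => Q/Q/Q/Q => (S)/Q/Q/Q => (Q)/Q/Q/Q => (a)/Q/Q/Q => (a)/a/Q/Q => (a)/a/a/Q => (a)/a/a/a

S => S/Q   [S → S / Q]
S/Q => S/Q/Q   [S → S / Q]
S/Q/Q => S/Q/Q/Q   [S → S / Q]
S/Q/Q/Q => Q/Q/Q/Q   [S → Q]
Q/Q/Q/Q => (S)/Q/Q/Q   [Q → ( S )]
(S)/Q/Q/Q => (Q)/Q/Q/Q   [S → Q]
(Q)/Q/Q/Q => (a)/Q/Q/Q   [Q → a]
(a)/Q/Q/Q => (a)/a/Q/Q   [Q → a]
(a)/a/Q/Q => (a)/a/a/Q   [Q → a]
(a)/a/a/Q => (a)/a/a/a   [Q → a]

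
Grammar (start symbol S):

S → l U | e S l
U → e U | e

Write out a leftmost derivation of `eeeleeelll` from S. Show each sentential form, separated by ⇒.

S ⇒ eSl ⇒ eeSll ⇒ eeeSlll ⇒ eeelUlll ⇒ eeeleUlll ⇒ eeeleeUlll ⇒ eeeleeelll

S ⇒ eSl   [S → e S l]
eSl ⇒ eeSll   [S → e S l]
eeSll ⇒ eeeSlll   [S → e S l]
eeeSlll ⇒ eeelUlll   [S → l U]
eeelUlll ⇒ eeeleUlll   [U → e U]
eeeleUlll ⇒ eeeleeUlll   [U → e U]
eeeleeUlll ⇒ eeeleeelll   [U → e]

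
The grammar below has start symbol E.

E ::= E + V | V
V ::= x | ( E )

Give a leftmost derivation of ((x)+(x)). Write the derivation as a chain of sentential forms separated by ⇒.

E ⇒ V   [E ::= V]
V ⇒ (E)   [V ::= ( E )]
(E) ⇒ (E+V)   [E ::= E + V]
(E+V) ⇒ (V+V)   [E ::= V]
(V+V) ⇒ ((E)+V)   [V ::= ( E )]
((E)+V) ⇒ ((V)+V)   [E ::= V]
((V)+V) ⇒ ((x)+V)   [V ::= x]
((x)+V) ⇒ ((x)+(E))   [V ::= ( E )]
((x)+(E)) ⇒ ((x)+(V))   [E ::= V]
((x)+(V)) ⇒ ((x)+(x))   [V ::= x]

E⇒V⇒(E)⇒(E+V)⇒(V+V)⇒((E)+V)⇒((V)+V)⇒((x)+V)⇒((x)+(E))⇒((x)+(V))⇒((x)+(x))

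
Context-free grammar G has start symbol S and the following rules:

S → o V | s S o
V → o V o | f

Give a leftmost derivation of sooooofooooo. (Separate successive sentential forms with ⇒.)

S ⇒ sSo ⇒ soVo ⇒ sooVoo ⇒ soooVooo ⇒ sooooVoooo ⇒ soooooVooooo ⇒ sooooofooooo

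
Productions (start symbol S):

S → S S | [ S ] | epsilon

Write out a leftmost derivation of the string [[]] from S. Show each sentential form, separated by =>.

S => SS   [S → S S]
SS => SSS   [S → S S]
SSS => [S]SS   [S → [ S ]]
[S]SS => [[S]]SS   [S → [ S ]]
[[S]]SS => [[]]SS   [S → epsilon]
[[]]SS => [[]]S   [S → epsilon]
[[]]S => [[]]   [S → epsilon]

S => SS => SSS => [S]SS => [[S]]SS => [[]]SS => [[]]S => [[]]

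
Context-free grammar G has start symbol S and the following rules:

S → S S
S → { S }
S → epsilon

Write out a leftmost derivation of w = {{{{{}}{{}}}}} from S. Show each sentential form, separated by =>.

S => SS => {S}S => {{S}}S => {{{S}}}S => {{{SS}}}S => {{{{S}S}}}S => {{{{{S}}S}}}S => {{{{{}}S}}}S => {{{{{}}{S}}}}S => {{{{{}}{{S}}}}}S => {{{{{}}{{}}}}}S => {{{{{}}{{}}}}}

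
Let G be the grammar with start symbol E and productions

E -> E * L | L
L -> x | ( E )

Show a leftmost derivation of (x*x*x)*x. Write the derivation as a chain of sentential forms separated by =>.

E=>E*L=>L*L=>(E)*L=>(E*L)*L=>(E*L*L)*L=>(L*L*L)*L=>(x*L*L)*L=>(x*x*L)*L=>(x*x*x)*L=>(x*x*x)*x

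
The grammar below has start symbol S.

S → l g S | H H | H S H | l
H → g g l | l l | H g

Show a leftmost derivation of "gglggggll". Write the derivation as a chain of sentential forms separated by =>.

S => HH   [S → H H]
HH => HgH   [H → H g]
HgH => HggH   [H → H g]
HggH => HgggH   [H → H g]
HgggH => HggggH   [H → H g]
HggggH => gglggggH   [H → g g l]
gglggggH => gglggggll   [H → l l]

S => HH => HgH => HggH => HgggH => HggggH => gglggggH => gglggggll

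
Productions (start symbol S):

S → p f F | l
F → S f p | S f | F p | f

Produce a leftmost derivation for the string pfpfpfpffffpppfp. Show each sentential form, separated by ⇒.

S ⇒ pfF ⇒ pfSfp ⇒ pfpfFfp ⇒ pfpfFpfp ⇒ pfpfFppfp ⇒ pfpfSfpppfp ⇒ pfpfpfFfpppfp ⇒ pfpfpfSffpppfp ⇒ pfpfpfpfFffpppfp ⇒ pfpfpfpffffpppfp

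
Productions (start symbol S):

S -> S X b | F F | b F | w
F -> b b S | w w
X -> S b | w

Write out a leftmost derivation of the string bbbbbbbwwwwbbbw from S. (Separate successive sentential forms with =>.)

S => FF => bbSF => bbSXbF => bbFFXbF => bbbbSFXbF => bbbbbFFXbF => bbbbbbbSFXbF => bbbbbbbwFXbF => bbbbbbbwwwXbF => bbbbbbbwwwwbF => bbbbbbbwwwwbbbS => bbbbbbbwwwwbbbw

S => FF   [S -> F F]
FF => bbSF   [F -> b b S]
bbSF => bbSXbF   [S -> S X b]
bbSXbF => bbFFXbF   [S -> F F]
bbFFXbF => bbbbSFXbF   [F -> b b S]
bbbbSFXbF => bbbbbFFXbF   [S -> b F]
bbbbbFFXbF => bbbbbbbSFXbF   [F -> b b S]
bbbbbbbSFXbF => bbbbbbbwFXbF   [S -> w]
bbbbbbbwFXbF => bbbbbbbwwwXbF   [F -> w w]
bbbbbbbwwwXbF => bbbbbbbwwwwbF   [X -> w]
bbbbbbbwwwwbF => bbbbbbbwwwwbbbS   [F -> b b S]
bbbbbbbwwwwbbbS => bbbbbbbwwwwbbbw   [S -> w]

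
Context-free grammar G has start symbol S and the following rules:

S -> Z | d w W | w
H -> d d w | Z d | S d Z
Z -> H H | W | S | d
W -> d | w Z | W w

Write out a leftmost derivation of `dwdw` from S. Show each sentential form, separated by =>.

S=>dwW=>dwWw=>dwdw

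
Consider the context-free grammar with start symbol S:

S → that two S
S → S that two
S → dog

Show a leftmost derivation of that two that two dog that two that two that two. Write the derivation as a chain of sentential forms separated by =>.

S => S that two => S that two that two => S that two that two that two => that two S that two that two that two => that two that two S that two that two that two => that two that two dog that two that two that two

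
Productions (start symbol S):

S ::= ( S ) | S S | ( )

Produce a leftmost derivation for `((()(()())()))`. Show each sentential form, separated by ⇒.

S ⇒ (S) ⇒ ((S)) ⇒ ((SS)) ⇒ ((SSS)) ⇒ ((()SS)) ⇒ ((()(S)S)) ⇒ ((()(SS)S)) ⇒ ((()(()S)S)) ⇒ ((()(()())S)) ⇒ ((()(()())()))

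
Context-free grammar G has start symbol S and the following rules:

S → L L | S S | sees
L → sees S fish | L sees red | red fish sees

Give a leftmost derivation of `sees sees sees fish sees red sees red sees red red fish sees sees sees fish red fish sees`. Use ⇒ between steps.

S ⇒ L L ⇒ sees S fish L ⇒ sees S S fish L ⇒ sees S S S fish L ⇒ sees L L S S fish L ⇒ sees L sees red L S S fish L ⇒ sees L sees red sees red L S S fish L ⇒ sees L sees red sees red sees red L S S fish L ⇒ sees sees S fish sees red sees red sees red L S S fish L ⇒ sees sees sees fish sees red sees red sees red L S S fish L ⇒ sees sees sees fish sees red sees red sees red red fish sees S S fish L ⇒ sees sees sees fish sees red sees red sees red red fish sees sees S fish L ⇒ sees sees sees fish sees red sees red sees red red fish sees sees sees fish L ⇒ sees sees sees fish sees red sees red sees red red fish sees sees sees fish red fish sees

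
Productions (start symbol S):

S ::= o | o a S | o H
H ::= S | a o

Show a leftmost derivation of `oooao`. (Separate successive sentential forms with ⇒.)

S ⇒ oH ⇒ oS ⇒ ooH ⇒ ooS ⇒ oooaS ⇒ oooao

S ⇒ oH   [S ::= o H]
oH ⇒ oS   [H ::= S]
oS ⇒ ooH   [S ::= o H]
ooH ⇒ ooS   [H ::= S]
ooS ⇒ oooaS   [S ::= o a S]
oooaS ⇒ oooao   [S ::= o]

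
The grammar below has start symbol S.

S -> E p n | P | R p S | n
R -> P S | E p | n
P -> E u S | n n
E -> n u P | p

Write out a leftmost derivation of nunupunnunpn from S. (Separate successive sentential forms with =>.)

S => Epn => nuPpn => nuEuSpn => nunuPuSpn => nunuEuSuSpn => nunupuSuSpn => nunupuPuSpn => nunupunnuSpn => nunupunnunpn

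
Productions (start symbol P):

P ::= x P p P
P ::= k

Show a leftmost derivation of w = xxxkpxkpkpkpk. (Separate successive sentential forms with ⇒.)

P⇒xPpP⇒xxPpPpP⇒xxxPpPpPpP⇒xxxkpPpPpP⇒xxxkpxPpPpPpP⇒xxxkpxkpPpPpP⇒xxxkpxkpkpPpP⇒xxxkpxkpkpkpP⇒xxxkpxkpkpkpk

P ⇒ xPpP   [P ::= x P p P]
xPpP ⇒ xxPpPpP   [P ::= x P p P]
xxPpPpP ⇒ xxxPpPpPpP   [P ::= x P p P]
xxxPpPpPpP ⇒ xxxkpPpPpP   [P ::= k]
xxxkpPpPpP ⇒ xxxkpxPpPpPpP   [P ::= x P p P]
xxxkpxPpPpPpP ⇒ xxxkpxkpPpPpP   [P ::= k]
xxxkpxkpPpPpP ⇒ xxxkpxkpkpPpP   [P ::= k]
xxxkpxkpkpPpP ⇒ xxxkpxkpkpkpP   [P ::= k]
xxxkpxkpkpkpP ⇒ xxxkpxkpkpkpk   [P ::= k]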